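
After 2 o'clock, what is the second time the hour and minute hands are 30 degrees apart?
At t minutes past 2:00, the hour hand is at 30 x 2 + 0.5t degrees and the minute hand is at 6t degrees.
The smaller angle between them is 30 degrees when |30H - 5.5t| = 30 or |30H - 5.5t| = 330.
With H = 2, solve 30 x 2 - 5.5t = +/- target for each target:
  t = (30 x 2 - 30) / 5.5 = 5.45
  t = (30 x 2 + 30) / 5.5 = 16.36
  t = (30 x 2 - 330) / 5.5 = -49.09 (outside (0, 60))
  t = (30 x 2 + 330) / 5.5 = 70.91 (outside (0, 60))
Valid solutions in (0, 60): {5.45, 16.36} minutes.
The second occurrence is t = 16.36 minutes.
The hands form a 30-degree angle at 16.36 minutes past 2:00.

Final answer: 16.36 minutes past 2:00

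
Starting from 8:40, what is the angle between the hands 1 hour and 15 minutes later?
First find the time 1 hour and 15 minutes after 8:40.
Total minutes: 8 x 60 + 40 + 1 x 60 + 15 = 595.
595 mod 720 = 595 minutes = 9:55.
Now compute the angle at 9:55:
Hour hand: 9 x 30 + 55 x 0.5 = 297.5 degrees
Minute hand: 55 x 6 = 330 degrees
Difference: |297.5 - 330| = 32.5 degrees
The angle is 32.5 degrees

Final answer: 32.5 degrees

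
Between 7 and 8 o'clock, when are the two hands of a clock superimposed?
The minute hand gains 5.5 degrees per minute on the hour hand.
At 7:00, the hour hand is at 210 degrees and the minute hand is at 0 degrees.
The gap is 210 degrees. Time to close: 210/5.5 = 60 x 7/11 = 38.18 minutes.
The hands overlap at 38.18 minutes past 7:00.

Final answer: 38.18 minutes past 7:00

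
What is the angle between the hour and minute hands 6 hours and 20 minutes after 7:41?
First find the time 6 hours and 20 minutes after 7:41.
Total minutes: 7 x 60 + 41 + 6 x 60 + 20 = 841.
841 mod 720 = 121 minutes = 2:01.
Now compute the angle at 2:01:
Hour hand: 2 x 30 + 1 x 0.5 = 60.5 degrees
Minute hand: 1 x 6 = 6 degrees
Difference: |60.5 - 6| = 54.5 degrees
The angle is 54.5 degrees

Final answer: 54.5 degrees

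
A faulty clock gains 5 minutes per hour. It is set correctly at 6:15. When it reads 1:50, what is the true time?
For every 60 true minutes, the faulty clock advances 65 minutes, so 1 faulty-clock minute corresponds to 60/65 true minutes.
From 6:15 to 1:50 on the faulty dial is 455 minutes.
True elapsed: 455 x 60/65 = 420 minutes = 7 hours.
True time: 6:15 + 7 hours = 1:15.

Final answer: 1:15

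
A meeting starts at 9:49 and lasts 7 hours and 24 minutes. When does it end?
Starting time: 9:49
Adding 24 minutes to 49 minutes: 49 + 24 = 73 minutes = 1 hour and 13 minutes
Adding 7 hours: 9 + 7 + 1 (carry) = 17 - 12 = 5
Final time: 5:13

Final answer: 5:13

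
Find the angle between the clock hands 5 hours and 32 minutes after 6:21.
First find the time 5 hours and 32 minutes after 6:21.
Total minutes: 6 x 60 + 21 + 5 x 60 + 32 = 713.
713 mod 720 = 713 minutes = 11:53.
Now compute the angle at 11:53:
Hour hand: 11 x 30 + 53 x 0.5 = 356.5 degrees
Minute hand: 53 x 6 = 318 degrees
Difference: |356.5 - 318| = 38.5 degrees
The angle is 38.5 degrees

Final answer: 38.5 degrees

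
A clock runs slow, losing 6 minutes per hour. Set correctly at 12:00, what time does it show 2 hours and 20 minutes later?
For every 60 true minutes, the faulty clock advances 60 - 6 = 54 minutes.
True elapsed: 2 hours and 20 minutes = 140 minutes.
Faulty clock advances: 140 x 54/60 = 126 minutes (drift: 14 minutes behind).
Shown time: 12:00 + 126 minutes = 2:06.

Final answer: 2:06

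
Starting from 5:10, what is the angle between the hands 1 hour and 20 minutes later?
First find the time 1 hour and 20 minutes after 5:10.
Total minutes: 5 x 60 + 10 + 1 x 60 + 20 = 390.
390 mod 720 = 390 minutes = 6:30.
Now compute the angle at 6:30:
Hour hand: 6 x 30 + 30 x 0.5 = 195 degrees
Minute hand: 30 x 6 = 180 degrees
Difference: |195 - 180| = 15 degrees
The angle is 15 degrees

Final answer: 15 degrees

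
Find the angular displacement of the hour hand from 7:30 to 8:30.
The hour hand moves 0.5 degrees per minute.
Time elapsed: 8:30 - 7:30 = 60 minutes
Angular displacement: 60 x 0.5 = 30 degrees

Final answer: 30 degrees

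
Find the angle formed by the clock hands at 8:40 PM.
Hour hand position: 8 x 30 + 40 x 0.5 = 260 degrees
Minute hand position: 40 x 6 = 240 degrees
Difference: |260 - 240| = 20 degrees
The angle between the hands is 20 degrees

Final answer: 20 degrees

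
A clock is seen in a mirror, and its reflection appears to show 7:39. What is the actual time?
Reflection across the vertical (12-6) axis maps a hand at angle A degrees to (360 - A) degrees, which sends a reading of T minutes past 12:00 to (720 - T) minutes past 12:00.
Mirror reads 7:39 = 459 minutes past 12:00.
Actual time: (720 - 459) mod 720 = 261 minutes = 4:21.

Final answer: 4:21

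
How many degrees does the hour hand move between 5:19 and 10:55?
The hour hand moves 0.5 degrees per minute.
Time elapsed: 10:55 - 5:19 = 336 minutes
Angular displacement: 336 x 0.5 = 168 degrees

Final answer: 168 degrees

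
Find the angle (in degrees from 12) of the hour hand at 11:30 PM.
The hour hand moves 30 degrees per hour and 0.5 degrees per minute.
At 11:30: (11) x 30 + 30 x 0.5 = 330 + 15 = 345 degrees

Final answer: 345 degrees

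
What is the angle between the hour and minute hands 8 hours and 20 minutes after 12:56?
First find the time 8 hours and 20 minutes after 12:56.
Total minutes: 12 x 60 + 56 + 8 x 60 + 20 = 1276.
1276 mod 720 = 556 minutes = 9:16.
Now compute the angle at 9:16:
Hour hand: 9 x 30 + 16 x 0.5 = 278 degrees
Minute hand: 16 x 6 = 96 degrees
Difference: |278 - 96| = 182 degrees
Smaller angle: 360 - 182 = 178 degrees

Final answer: 178 degrees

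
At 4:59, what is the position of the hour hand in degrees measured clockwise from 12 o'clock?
The hour hand moves 30 degrees per hour and 0.5 degrees per minute.
At 4:59: (4) x 30 + 59 x 0.5 = 120 + 29.5 = 149.5 degrees

Final answer: 149.5 degrees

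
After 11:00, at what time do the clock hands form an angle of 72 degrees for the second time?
At t minutes past 11:00, the hour hand is at 30 x 11 + 0.5t degrees and the minute hand is at 6t degrees.
The smaller angle between them is 72 degrees when |30H - 5.5t| = 72 or |30H - 5.5t| = 288.
With H = 11, solve 30 x 11 - 5.5t = +/- target for each target:
  t = (30 x 11 - 72) / 5.5 = 46.91
  t = (30 x 11 + 72) / 5.5 = 73.09 (outside (0, 60))
  t = (30 x 11 - 288) / 5.5 = 7.64
  t = (30 x 11 + 288) / 5.5 = 112.36 (outside (0, 60))
Valid solutions in (0, 60): {7.64, 46.91} minutes.
The second occurrence is t = 46.91 minutes.
The hands form a 72-degree angle at 46.91 minutes past 11:00.

Final answer: 46.91 minutes past 11:00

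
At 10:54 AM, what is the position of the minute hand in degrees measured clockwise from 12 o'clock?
The minute hand moves 6 degrees per minute.
At 10:54: 54 x 6 = 324 degrees

Final answer: 324 degrees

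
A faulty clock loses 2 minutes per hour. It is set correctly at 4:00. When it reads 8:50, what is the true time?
For every 60 true minutes, the faulty clock advances 58 minutes, so 1 faulty-clock minute corresponds to 60/58 true minutes.
From 4:00 to 8:50 on the faulty dial is 290 minutes.
True elapsed: 290 x 60/58 = 300 minutes = 5 hours.
True time: 4:00 + 5 hours = 9:00.

Final answer: 9:00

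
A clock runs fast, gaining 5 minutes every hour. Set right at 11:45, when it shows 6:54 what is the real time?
For every 60 true minutes, the faulty clock advances 65 minutes, so 1 faulty-clock minute corresponds to 60/65 true minutes.
From 11:45 to 6:54 on the faulty dial is 429 minutes.
True elapsed: 429 x 60/65 = 396 minutes = 6 hours and 36 minutes.
True time: 11:45 + 6 hours and 36 minutes = 6:21.

Final answer: 6:21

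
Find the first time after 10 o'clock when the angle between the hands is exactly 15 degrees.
At t minutes past 10:00, the hour hand is at 30 x 10 + 0.5t degrees and the minute hand is at 6t degrees.
The smaller angle between them is 15 degrees when |30H - 5.5t| = 15 or |30H - 5.5t| = 345.
With H = 10, solve 30 x 10 - 5.5t = +/- target for each target:
  t = (30 x 10 - 15) / 5.5 = 51.82
  t = (30 x 10 + 15) / 5.5 = 57.27
  t = (30 x 10 - 345) / 5.5 = -8.18 (outside (0, 60))
  t = (30 x 10 + 345) / 5.5 = 117.27 (outside (0, 60))
Valid solutions in (0, 60): {51.82, 57.27} minutes.
The first occurrence is t = 51.82 minutes.
The hands form a 15-degree angle at 51.82 minutes past 10:00.

Final answer: 51.82 minutes past 10:00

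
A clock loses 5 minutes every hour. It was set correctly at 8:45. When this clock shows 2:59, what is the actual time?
For every 60 true minutes, the faulty clock advances 55 minutes, so 1 faulty-clock minute corresponds to 60/55 true minutes.
From 8:45 to 2:59 on the faulty dial is 374 minutes.
True elapsed: 374 x 60/55 = 408 minutes = 6 hours and 48 minutes.
True time: 8:45 + 6 hours and 48 minutes = 3:33.

Final answer: 3:33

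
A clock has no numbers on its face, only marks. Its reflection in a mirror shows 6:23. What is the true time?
Reflection across the vertical (12-6) axis maps a hand at angle A degrees to (360 - A) degrees, which sends a reading of T minutes past 12:00 to (720 - T) minutes past 12:00.
Mirror reads 6:23 = 383 minutes past 12:00.
Actual time: (720 - 383) mod 720 = 337 minutes = 5:37.

Final answer: 5:37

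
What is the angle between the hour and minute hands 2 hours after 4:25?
First find the time 2 hours after 4:25.
Total minutes: 4 x 60 + 25 + 2 x 60 + 0 = 385.
385 mod 720 = 385 minutes = 6:25.
Now compute the angle at 6:25:
Hour hand: 6 x 30 + 25 x 0.5 = 192.5 degrees
Minute hand: 25 x 6 = 150 degrees
Difference: |192.5 - 150| = 42.5 degrees
The angle is 42.5 degrees

Final answer: 42.5 degrees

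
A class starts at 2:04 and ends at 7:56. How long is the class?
From 2:04 to 7:56:
(7 x 60 + 56) - (2 x 60 + 4) = 476 - 124 = 352 minutes
= 5 hours and 52 minutes

Final answer: 5 hours and 52 minutes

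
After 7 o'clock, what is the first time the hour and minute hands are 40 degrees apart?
At t minutes past 7:00, the hour hand is at 30 x 7 + 0.5t degrees and the minute hand is at 6t degrees.
The smaller angle between them is 40 degrees when |30H - 5.5t| = 40 or |30H - 5.5t| = 320.
With H = 7, solve 30 x 7 - 5.5t = +/- target for each target:
  t = (30 x 7 - 40) / 5.5 = 30.91
  t = (30 x 7 + 40) / 5.5 = 45.45
  t = (30 x 7 - 320) / 5.5 = -20 (outside (0, 60))
  t = (30 x 7 + 320) / 5.5 = 96.36 (outside (0, 60))
Valid solutions in (0, 60): {30.91, 45.45} minutes.
The first occurrence is t = 30.91 minutes.
The hands form a 40-degree angle at 30.91 minutes past 7:00.

Final answer: 30.91 minutes past 7:00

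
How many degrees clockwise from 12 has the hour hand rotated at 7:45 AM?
The hour hand moves 30 degrees per hour and 0.5 degrees per minute.
At 7:45: (7) x 30 + 45 x 0.5 = 210 + 22.5 = 232.5 degrees

Final answer: 232.5 degrees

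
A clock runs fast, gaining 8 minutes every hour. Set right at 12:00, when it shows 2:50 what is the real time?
For every 60 true minutes, the faulty clock advances 68 minutes, so 1 faulty-clock minute corresponds to 60/68 true minutes.
From 12:00 to 2:50 on the faulty dial is 170 minutes.
True elapsed: 170 x 60/68 = 150 minutes = 2 hours and 30 minutes.
True time: 12:00 + 2 hours and 30 minutes = 2:30.

Final answer: 2:30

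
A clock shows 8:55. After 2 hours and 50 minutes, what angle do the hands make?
First find the time 2 hours and 50 minutes after 8:55.
Total minutes: 8 x 60 + 55 + 2 x 60 + 50 = 705.
705 mod 720 = 705 minutes = 11:45.
Now compute the angle at 11:45:
Hour hand: 11 x 30 + 45 x 0.5 = 352.5 degrees
Minute hand: 45 x 6 = 270 degrees
Difference: |352.5 - 270| = 82.5 degrees
The angle is 82.5 degrees

Final answer: 82.5 degrees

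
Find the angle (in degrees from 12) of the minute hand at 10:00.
The minute hand moves 6 degrees per minute.
At 10:00: 0 x 6 = 0 degrees

Final answer: 0 degrees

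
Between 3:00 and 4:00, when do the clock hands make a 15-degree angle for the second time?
At t minutes past 3:00, the hour hand is at 30 x 3 + 0.5t degrees and the minute hand is at 6t degrees.
The smaller angle between them is 15 degrees when |30H - 5.5t| = 15 or |30H - 5.5t| = 345.
With H = 3, solve 30 x 3 - 5.5t = +/- target for each target:
  t = (30 x 3 - 15) / 5.5 = 13.64
  t = (30 x 3 + 15) / 5.5 = 19.09
  t = (30 x 3 - 345) / 5.5 = -46.36 (outside (0, 60))
  t = (30 x 3 + 345) / 5.5 = 79.09 (outside (0, 60))
Valid solutions in (0, 60): {13.64, 19.09} minutes.
The second occurrence is t = 19.09 minutes.
The hands form a 15-degree angle at 19.09 minutes past 3:00.

Final answer: 19.09 minutes past 3:00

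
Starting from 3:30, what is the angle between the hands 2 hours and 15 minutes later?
First find the time 2 hours and 15 minutes after 3:30.
Total minutes: 3 x 60 + 30 + 2 x 60 + 15 = 345.
345 mod 720 = 345 minutes = 5:45.
Now compute the angle at 5:45:
Hour hand: 5 x 30 + 45 x 0.5 = 172.5 degrees
Minute hand: 45 x 6 = 270 degrees
Difference: |172.5 - 270| = 97.5 degrees
The angle is 97.5 degrees

Final answer: 97.5 degrees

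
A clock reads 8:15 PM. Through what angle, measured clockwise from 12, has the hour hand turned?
The hour hand moves 30 degrees per hour and 0.5 degrees per minute.
At 8:15: (8) x 30 + 15 x 0.5 = 240 + 7.5 = 247.5 degrees

Final answer: 247.5 degrees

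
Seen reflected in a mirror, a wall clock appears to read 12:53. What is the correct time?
Reflection across the vertical (12-6) axis maps a hand at angle A degrees to (360 - A) degrees, which sends a reading of T minutes past 12:00 to (720 - T) minutes past 12:00.
Mirror reads 12:53 = 53 minutes past 12:00.
Actual time: (720 - 53) mod 720 = 667 minutes = 11:07.

Final answer: 11:07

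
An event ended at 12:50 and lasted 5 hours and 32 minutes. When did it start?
Starting time: 12:50 = 50 total minutes past 12:00
Subtracting: 5 hours and 32 minutes = 332 minutes
50 - 332 = -282 (negative, add 12 hours = 720) = 438 minutes
= 7 hours and 18 minutes past 12:00 = 7:18

Final answer: 7:18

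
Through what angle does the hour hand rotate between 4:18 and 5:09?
The hour hand moves 0.5 degrees per minute.
Time elapsed: 5:09 - 4:18 = 51 minutes
Angular displacement: 51 x 0.5 = 25.5 degrees

Final answer: 25.5 degrees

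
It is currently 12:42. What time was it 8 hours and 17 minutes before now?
Starting time: 12:42 = 42 total minutes past 12:00
Subtracting: 8 hours and 17 minutes = 497 minutes
42 - 497 = -455 (negative, add 12 hours = 720) = 265 minutes
= 4 hours and 25 minutes past 12:00 = 4:25

Final answer: 4:25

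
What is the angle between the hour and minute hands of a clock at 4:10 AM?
Hour hand position: 4 x 30 + 10 x 0.5 = 125 degrees
Minute hand position: 10 x 6 = 60 degrees
Difference: |125 - 60| = 65 degrees
The angle between the hands is 65 degrees

Final answer: 65 degrees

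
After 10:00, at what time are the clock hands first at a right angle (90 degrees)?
At t minutes past 10:00, the hour hand is at 30 x 10 + 0.5t degrees and the minute hand is at 6t degrees.
The smaller angle between them is 90 degrees when |30H - 5.5t| = 90 or |30H - 5.5t| = 270.
With H = 10, solve 30 x 10 - 5.5t = +/- target for each target:
  t = (30 x 10 - 90) / 5.5 = 38.18
  t = (30 x 10 + 90) / 5.5 = 70.91 (outside (0, 60))
  t = (30 x 10 - 270) / 5.5 = 5.45
  t = (30 x 10 + 270) / 5.5 = 103.64 (outside (0, 60))
Valid solutions in (0, 60): {5.45, 38.18} minutes.
First occurrence: t = 5.45 minutes.
The hands are at right angles at 5.45 minutes past 10:00.

Final answer: 5.45 minutes past 10:00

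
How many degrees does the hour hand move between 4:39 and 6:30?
The hour hand moves 0.5 degrees per minute.
Time elapsed: 6:30 - 4:39 = 111 minutes
Angular displacement: 111 x 0.5 = 55.5 degrees

Final answer: 55.5 degrees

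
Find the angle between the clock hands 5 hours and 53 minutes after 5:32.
First find the time 5 hours and 53 minutes after 5:32.
Total minutes: 5 x 60 + 32 + 5 x 60 + 53 = 685.
685 mod 720 = 685 minutes = 11:25.
Now compute the angle at 11:25:
Hour hand: 11 x 30 + 25 x 0.5 = 342.5 degrees
Minute hand: 25 x 6 = 150 degrees
Difference: |342.5 - 150| = 192.5 degrees
Smaller angle: 360 - 192.5 = 167.5 degrees

Final answer: 167.5 degrees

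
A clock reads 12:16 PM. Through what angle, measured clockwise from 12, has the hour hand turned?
The hour hand moves 30 degrees per hour and 0.5 degrees per minute.
At 12:16: (0) x 30 + 16 x 0.5 = 0 + 8 = 8 degrees

Final answer: 8 degrees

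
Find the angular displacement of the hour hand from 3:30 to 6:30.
The hour hand moves 0.5 degrees per minute.
Time elapsed: 6:30 - 3:30 = 180 minutes
Angular displacement: 180 x 0.5 = 90 degrees

Final answer: 90 degrees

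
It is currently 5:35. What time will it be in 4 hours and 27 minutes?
Starting time: 5:35
Adding 27 minutes to 35 minutes: 35 + 27 = 62 minutes = 1 hour and 2 minutes
Adding 4 hours: 5 + 4 + 1 (carry) = 10
Final time: 10:02

Final answer: 10:02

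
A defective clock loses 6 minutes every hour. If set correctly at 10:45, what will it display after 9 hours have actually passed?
For every 60 true minutes, the faulty clock advances 60 - 6 = 54 minutes.
True elapsed: 9 hours = 540 minutes.
Faulty clock advances: 540 x 54/60 = 486 minutes (drift: 54 minutes behind).
Shown time: 10:45 + 486 minutes = 6:51.

Final answer: 6:51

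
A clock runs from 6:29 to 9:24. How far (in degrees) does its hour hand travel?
The hour hand moves 0.5 degrees per minute.
Time elapsed: 9:24 - 6:29 = 175 minutes
Angular displacement: 175 x 0.5 = 87.5 degrees

Final answer: 87.5 degrees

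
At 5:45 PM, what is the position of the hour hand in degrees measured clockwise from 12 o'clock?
The hour hand moves 30 degrees per hour and 0.5 degrees per minute.
At 5:45: (5) x 30 + 45 x 0.5 = 150 + 22.5 = 172.5 degrees

Final answer: 172.5 degrees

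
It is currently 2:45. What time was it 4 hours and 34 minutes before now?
Starting time: 2:45 = 165 total minutes past 12:00
Subtracting: 4 hours and 34 minutes = 274 minutes
165 - 274 = -109 (negative, add 12 hours = 720) = 611 minutes
= 10 hours and 11 minutes past 12:00 = 10:11

Final answer: 10:11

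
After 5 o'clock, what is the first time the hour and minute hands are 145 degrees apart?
At t minutes past 5:00, the hour hand is at 30 x 5 + 0.5t degrees and the minute hand is at 6t degrees.
The smaller angle between them is 145 degrees when |30H - 5.5t| = 145 or |30H - 5.5t| = 215.
With H = 5, solve 30 x 5 - 5.5t = +/- target for each target:
  t = (30 x 5 - 145) / 5.5 = 0.91
  t = (30 x 5 + 145) / 5.5 = 53.64
  t = (30 x 5 - 215) / 5.5 = -11.82 (outside (0, 60))
  t = (30 x 5 + 215) / 5.5 = 66.36 (outside (0, 60))
Valid solutions in (0, 60): {0.91, 53.64} minutes.
The first occurrence is t = 0.91 minutes.
The hands form a 145-degree angle at 0.91 minutes past 5:00.

Final answer: 0.91 minutes past 5:00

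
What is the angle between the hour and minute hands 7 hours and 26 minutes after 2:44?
First find the time 7 hours and 26 minutes after 2:44.
Total minutes: 2 x 60 + 44 + 7 x 60 + 26 = 610.
610 mod 720 = 610 minutes = 10:10.
Now compute the angle at 10:10:
Hour hand: 10 x 30 + 10 x 0.5 = 305 degrees
Minute hand: 10 x 6 = 60 degrees
Difference: |305 - 60| = 245 degrees
Smaller angle: 360 - 245 = 115 degrees

Final answer: 115 degrees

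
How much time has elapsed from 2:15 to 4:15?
From 2:15 to 4:15:
(4 x 60 + 15) - (2 x 60 + 15) = 255 - 135 = 120 minutes
= 2 hours

Final answer: 2 hours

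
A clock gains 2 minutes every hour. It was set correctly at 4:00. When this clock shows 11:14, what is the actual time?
For every 60 true minutes, the faulty clock advances 62 minutes, so 1 faulty-clock minute corresponds to 60/62 true minutes.
From 4:00 to 11:14 on the faulty dial is 434 minutes.
True elapsed: 434 x 60/62 = 420 minutes = 7 hours.
True time: 4:00 + 7 hours = 11:00.

Final answer: 11:00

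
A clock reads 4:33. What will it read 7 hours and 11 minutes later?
Starting time: 4:33
Adding 11 minutes to 33 minutes: 33 + 11 = 44 minutes
Adding 7 hours: 4 + 7 = 11
Final time: 11:44

Final answer: 11:44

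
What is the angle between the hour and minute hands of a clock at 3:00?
Hour hand position: 3 x 30 + 0 x 0.5 = 90 degrees
Minute hand position: 0 x 6 = 0 degrees
Difference: |90 - 0| = 90 degrees
The angle between the hands is 90 degrees

Final answer: 90 degrees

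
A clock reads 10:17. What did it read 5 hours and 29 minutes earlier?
Starting time: 10:17 = 617 total minutes past 12:00
Subtracting: 5 hours and 29 minutes = 329 minutes
617 - 329 = 288 minutes
= 4 hours and 48 minutes past 12:00 = 4:48

Final answer: 4:48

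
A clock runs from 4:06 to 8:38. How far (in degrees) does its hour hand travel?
The hour hand moves 0.5 degrees per minute.
Time elapsed: 8:38 - 4:06 = 272 minutes
Angular displacement: 272 x 0.5 = 136 degrees

Final answer: 136 degrees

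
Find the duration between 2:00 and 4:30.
From 2:00 to 4:30:
(4 x 60 + 30) - (2 x 60 + 0) = 270 - 120 = 150 minutes
= 2 hours and 30 minutes

Final answer: 2 hours and 30 minutes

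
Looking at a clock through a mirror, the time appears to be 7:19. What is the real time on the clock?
Reflection across the vertical (12-6) axis maps a hand at angle A degrees to (360 - A) degrees, which sends a reading of T minutes past 12:00 to (720 - T) minutes past 12:00.
Mirror reads 7:19 = 439 minutes past 12:00.
Actual time: (720 - 439) mod 720 = 281 minutes = 4:41.

Final answer: 4:41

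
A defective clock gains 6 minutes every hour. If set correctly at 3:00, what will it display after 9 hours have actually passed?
For every 60 true minutes, the faulty clock advances 60 + 6 = 66 minutes.
True elapsed: 9 hours = 540 minutes.
Faulty clock advances: 540 x 66/60 = 594 minutes (drift: 54 minutes ahead).
Shown time: 3:00 + 594 minutes = 12:54.

Final answer: 12:54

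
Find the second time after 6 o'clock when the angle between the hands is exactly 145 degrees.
At t minutes past 6:00, the hour hand is at 30 x 6 + 0.5t degrees and the minute hand is at 6t degrees.
The smaller angle between them is 145 degrees when |30H - 5.5t| = 145 or |30H - 5.5t| = 215.
With H = 6, solve 30 x 6 - 5.5t = +/- target for each target:
  t = (30 x 6 - 145) / 5.5 = 6.36
  t = (30 x 6 + 145) / 5.5 = 59.09
  t = (30 x 6 - 215) / 5.5 = -6.36 (outside (0, 60))
  t = (30 x 6 + 215) / 5.5 = 71.82 (outside (0, 60))
Valid solutions in (0, 60): {6.36, 59.09} minutes.
The second occurrence is t = 59.09 minutes.
The hands form a 145-degree angle at 59.09 minutes past 6:00.

Final answer: 59.09 minutes past 6:00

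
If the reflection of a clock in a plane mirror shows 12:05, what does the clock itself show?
Reflection across the vertical (12-6) axis maps a hand at angle A degrees to (360 - A) degrees, which sends a reading of T minutes past 12:00 to (720 - T) minutes past 12:00.
Mirror reads 12:05 = 5 minutes past 12:00.
Actual time: (720 - 5) mod 720 = 715 minutes = 11:55.

Final answer: 11:55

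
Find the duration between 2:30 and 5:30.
From 2:30 to 5:30:
(5 x 60 + 30) - (2 x 60 + 30) = 330 - 150 = 180 minutes
= 3 hours

Final answer: 3 hours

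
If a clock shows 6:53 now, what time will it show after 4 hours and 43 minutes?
Starting time: 6:53
Adding 43 minutes to 53 minutes: 53 + 43 = 96 minutes = 1 hour and 36 minutes
Adding 4 hours: 6 + 4 + 1 (carry) = 11
Final time: 11:36

Final answer: 11:36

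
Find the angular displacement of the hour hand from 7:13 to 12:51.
The hour hand moves 0.5 degrees per minute.
Time elapsed: 12:51 - 7:13 = 338 minutes
Angular displacement: 338 x 0.5 = 169 degrees

Final answer: 169 degrees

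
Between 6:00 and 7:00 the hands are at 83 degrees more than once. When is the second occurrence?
At t minutes past 6:00, the hour hand is at 30 x 6 + 0.5t degrees and the minute hand is at 6t degrees.
The smaller angle between them is 83 degrees when |30H - 5.5t| = 83 or |30H - 5.5t| = 277.
With H = 6, solve 30 x 6 - 5.5t = +/- target for each target:
  t = (30 x 6 - 83) / 5.5 = 17.64
  t = (30 x 6 + 83) / 5.5 = 47.82
  t = (30 x 6 - 277) / 5.5 = -17.64 (outside (0, 60))
  t = (30 x 6 + 277) / 5.5 = 83.09 (outside (0, 60))
Valid solutions in (0, 60): {17.64, 47.82} minutes.
The second occurrence is t = 47.82 minutes.
The hands form a 83-degree angle at 47.82 minutes past 6:00.

Final answer: 47.82 minutes past 6:00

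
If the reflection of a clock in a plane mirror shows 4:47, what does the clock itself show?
Reflection across the vertical (12-6) axis maps a hand at angle A degrees to (360 - A) degrees, which sends a reading of T minutes past 12:00 to (720 - T) minutes past 12:00.
Mirror reads 4:47 = 287 minutes past 12:00.
Actual time: (720 - 287) mod 720 = 433 minutes = 7:13.

Final answer: 7:13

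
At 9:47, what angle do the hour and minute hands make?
Hour hand position: 9 x 30 + 47 x 0.5 = 293.5 degrees
Minute hand position: 47 x 6 = 282 degrees
Difference: |293.5 - 282| = 11.5 degrees
The angle between the hands is 11.5 degrees

Final answer: 11.5 degrees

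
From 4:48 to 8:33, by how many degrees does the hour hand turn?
The hour hand moves 0.5 degrees per minute.
Time elapsed: 8:33 - 4:48 = 225 minutes
Angular displacement: 225 x 0.5 = 112.5 degrees

Final answer: 112.5 degrees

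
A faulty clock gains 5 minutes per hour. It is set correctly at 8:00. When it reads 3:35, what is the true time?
For every 60 true minutes, the faulty clock advances 65 minutes, so 1 faulty-clock minute corresponds to 60/65 true minutes.
From 8:00 to 3:35 on the faulty dial is 455 minutes.
True elapsed: 455 x 60/65 = 420 minutes = 7 hours.
True time: 8:00 + 7 hours = 3:00.

Final answer: 3:00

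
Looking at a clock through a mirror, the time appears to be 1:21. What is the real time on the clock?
Reflection across the vertical (12-6) axis maps a hand at angle A degrees to (360 - A) degrees, which sends a reading of T minutes past 12:00 to (720 - T) minutes past 12:00.
Mirror reads 1:21 = 81 minutes past 12:00.
Actual time: (720 - 81) mod 720 = 639 minutes = 10:39.

Final answer: 10:39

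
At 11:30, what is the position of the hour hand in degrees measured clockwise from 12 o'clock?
The hour hand moves 30 degrees per hour and 0.5 degrees per minute.
At 11:30: (11) x 30 + 30 x 0.5 = 330 + 15 = 345 degrees

Final answer: 345 degrees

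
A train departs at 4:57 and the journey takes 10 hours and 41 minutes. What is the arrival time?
Starting time: 4:57
Adding 41 minutes to 57 minutes: 57 + 41 = 98 minutes = 1 hour and 38 minutes
Adding 10 hours: 4 + 10 + 1 (carry) = 15 - 12 = 3
Final time: 3:38

Final answer: 3:38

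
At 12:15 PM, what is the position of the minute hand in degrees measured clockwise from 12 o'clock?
The minute hand moves 6 degrees per minute.
At 12:15: 15 x 6 = 90 degrees

Final answer: 90 degrees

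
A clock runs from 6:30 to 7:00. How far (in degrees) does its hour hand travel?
The hour hand moves 0.5 degrees per minute.
Time elapsed: 7:00 - 6:30 = 30 minutes
Angular displacement: 30 x 0.5 = 15 degrees

Final answer: 15 degrees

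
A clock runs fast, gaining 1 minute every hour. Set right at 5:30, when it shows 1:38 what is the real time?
For every 60 true minutes, the faulty clock advances 61 minutes, so 1 faulty-clock minute corresponds to 60/61 true minutes.
From 5:30 to 1:38 on the faulty dial is 488 minutes.
True elapsed: 488 x 60/61 = 480 minutes = 8 hours.
True time: 5:30 + 8 hours = 1:30.

Final answer: 1:30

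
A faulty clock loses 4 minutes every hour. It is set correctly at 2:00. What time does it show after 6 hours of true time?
For every 60 true minutes, the faulty clock advances 60 - 4 = 56 minutes.
True elapsed: 6 hours = 360 minutes.
Faulty clock advances: 360 x 56/60 = 336 minutes (drift: 24 minutes behind).
Shown time: 2:00 + 336 minutes = 7:36.

Final answer: 7:36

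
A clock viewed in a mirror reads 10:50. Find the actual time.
Reflection across the vertical (12-6) axis maps a hand at angle A degrees to (360 - A) degrees, which sends a reading of T minutes past 12:00 to (720 - T) minutes past 12:00.
Mirror reads 10:50 = 650 minutes past 12:00.
Actual time: (720 - 650) mod 720 = 70 minutes = 1:10.

Final answer: 1:10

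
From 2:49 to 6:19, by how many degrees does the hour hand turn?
The hour hand moves 0.5 degrees per minute.
Time elapsed: 6:19 - 2:49 = 210 minutes
Angular displacement: 210 x 0.5 = 105 degrees

Final answer: 105 degrees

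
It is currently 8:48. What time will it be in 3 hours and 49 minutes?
Starting time: 8:48
Adding 49 minutes to 48 minutes: 48 + 49 = 97 minutes = 1 hour and 37 minutes
Adding 3 hours: 8 + 3 + 1 (carry) = 12
Final time: 12:37

Final answer: 12:37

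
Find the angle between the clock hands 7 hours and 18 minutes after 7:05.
First find the time 7 hours and 18 minutes after 7:05.
Total minutes: 7 x 60 + 5 + 7 x 60 + 18 = 863.
863 mod 720 = 143 minutes = 2:23.
Now compute the angle at 2:23:
Hour hand: 2 x 30 + 23 x 0.5 = 71.5 degrees
Minute hand: 23 x 6 = 138 degrees
Difference: |71.5 - 138| = 66.5 degrees
The angle is 66.5 degrees

Final answer: 66.5 degrees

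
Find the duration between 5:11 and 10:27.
From 5:11 to 10:27:
(10 x 60 + 27) - (5 x 60 + 11) = 627 - 311 = 316 minutes
= 5 hours and 16 minutes

Final answer: 5 hours and 16 minutes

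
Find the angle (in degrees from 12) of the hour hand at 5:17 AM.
The hour hand moves 30 degrees per hour and 0.5 degrees per minute.
At 5:17: (5) x 30 + 17 x 0.5 = 150 + 8.5 = 158.5 degrees

Final answer: 158.5 degrees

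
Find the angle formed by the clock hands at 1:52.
Hour hand position: 1 x 30 + 52 x 0.5 = 56 degrees
Minute hand position: 52 x 6 = 312 degrees
Difference: |56 - 312| = 256 degrees
Since 256 > 180, the smaller angle is 360 - 256 = 104 degrees

Final answer: 104 degrees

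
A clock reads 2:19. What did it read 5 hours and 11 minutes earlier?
Starting time: 2:19 = 139 total minutes past 12:00
Subtracting: 5 hours and 11 minutes = 311 minutes
139 - 311 = -172 (negative, add 12 hours = 720) = 548 minutes
= 9 hours and 8 minutes past 12:00 = 9:08

Final answer: 9:08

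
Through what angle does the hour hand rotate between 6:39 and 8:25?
The hour hand moves 0.5 degrees per minute.
Time elapsed: 8:25 - 6:39 = 106 minutes
Angular displacement: 106 x 0.5 = 53 degrees

Final answer: 53 degrees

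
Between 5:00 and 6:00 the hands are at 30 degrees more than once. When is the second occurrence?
At t minutes past 5:00, the hour hand is at 30 x 5 + 0.5t degrees and the minute hand is at 6t degrees.
The smaller angle between them is 30 degrees when |30H - 5.5t| = 30 or |30H - 5.5t| = 330.
With H = 5, solve 30 x 5 - 5.5t = +/- target for each target:
  t = (30 x 5 - 30) / 5.5 = 21.82
  t = (30 x 5 + 30) / 5.5 = 32.73
  t = (30 x 5 - 330) / 5.5 = -32.73 (outside (0, 60))
  t = (30 x 5 + 330) / 5.5 = 87.27 (outside (0, 60))
Valid solutions in (0, 60): {21.82, 32.73} minutes.
The second occurrence is t = 32.73 minutes.
The hands form a 30-degree angle at 32.73 minutes past 5:00.

Final answer: 32.73 minutes past 5:00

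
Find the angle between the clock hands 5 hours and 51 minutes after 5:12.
First find the time 5 hours and 51 minutes after 5:12.
Total minutes: 5 x 60 + 12 + 5 x 60 + 51 = 663.
663 mod 720 = 663 minutes = 11:03.
Now compute the angle at 11:03:
Hour hand: 11 x 30 + 3 x 0.5 = 331.5 degrees
Minute hand: 3 x 6 = 18 degrees
Difference: |331.5 - 18| = 313.5 degrees
Smaller angle: 360 - 313.5 = 46.5 degrees

Final answer: 46.5 degrees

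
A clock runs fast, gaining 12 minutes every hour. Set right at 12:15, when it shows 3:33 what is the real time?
For every 60 true minutes, the faulty clock advances 72 minutes, so 1 faulty-clock minute corresponds to 60/72 true minutes.
From 12:15 to 3:33 on the faulty dial is 198 minutes.
True elapsed: 198 x 60/72 = 165 minutes = 2 hours and 45 minutes.
True time: 12:15 + 2 hours and 45 minutes = 3:00.

Final answer: 3:00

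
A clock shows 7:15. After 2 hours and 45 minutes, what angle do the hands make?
First find the time 2 hours and 45 minutes after 7:15.
Total minutes: 7 x 60 + 15 + 2 x 60 + 45 = 600.
600 mod 720 = 600 minutes = 10:00.
Now compute the angle at 10:00:
Hour hand: 10 x 30 + 0 x 0.5 = 300 degrees
Minute hand: 0 x 6 = 0 degrees
Difference: |300 - 0| = 300 degrees
Smaller angle: 360 - 300 = 60 degrees

Final answer: 60 degrees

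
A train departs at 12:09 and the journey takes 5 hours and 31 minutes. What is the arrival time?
Starting time: 12:09
Adding 31 minutes to 9 minutes: 9 + 31 = 40 minutes
Adding 5 hours: 12 + 5 = 17 - 12 = 5
Final time: 5:40

Final answer: 5:40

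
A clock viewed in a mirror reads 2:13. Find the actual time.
Reflection across the vertical (12-6) axis maps a hand at angle A degrees to (360 - A) degrees, which sends a reading of T minutes past 12:00 to (720 - T) minutes past 12:00.
Mirror reads 2:13 = 133 minutes past 12:00.
Actual time: (720 - 133) mod 720 = 587 minutes = 9:47.

Final answer: 9:47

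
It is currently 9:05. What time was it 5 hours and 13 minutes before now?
Starting time: 9:05 = 545 total minutes past 12:00
Subtracting: 5 hours and 13 minutes = 313 minutes
545 - 313 = 232 minutes
= 3 hours and 52 minutes past 12:00 = 3:52

Final answer: 3:52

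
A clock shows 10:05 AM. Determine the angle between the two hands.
Hour hand position: 10 x 30 + 5 x 0.5 = 302.5 degrees
Minute hand position: 5 x 6 = 30 degrees
Difference: |302.5 - 30| = 272.5 degrees
Since 272.5 > 180, the smaller angle is 360 - 272.5 = 87.5 degrees

Final answer: 87.5 degrees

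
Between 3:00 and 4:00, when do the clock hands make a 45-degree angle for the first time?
At t minutes past 3:00, the hour hand is at 30 x 3 + 0.5t degrees and the minute hand is at 6t degrees.
The smaller angle between them is 45 degrees when |30H - 5.5t| = 45 or |30H - 5.5t| = 315.
With H = 3, solve 30 x 3 - 5.5t = +/- target for each target:
  t = (30 x 3 - 45) / 5.5 = 8.18
  t = (30 x 3 + 45) / 5.5 = 24.55
  t = (30 x 3 - 315) / 5.5 = -40.91 (outside (0, 60))
  t = (30 x 3 + 315) / 5.5 = 73.64 (outside (0, 60))
Valid solutions in (0, 60): {8.18, 24.55} minutes.
The first occurrence is t = 8.18 minutes.
The hands form a 45-degree angle at 8.18 minutes past 3:00.

Final answer: 8.18 minutes past 3:00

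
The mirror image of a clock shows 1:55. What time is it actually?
Reflection across the vertical (12-6) axis maps a hand at angle A degrees to (360 - A) degrees, which sends a reading of T minutes past 12:00 to (720 - T) minutes past 12:00.
Mirror reads 1:55 = 115 minutes past 12:00.
Actual time: (720 - 115) mod 720 = 605 minutes = 10:05.

Final answer: 10:05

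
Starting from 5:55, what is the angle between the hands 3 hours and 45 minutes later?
First find the time 3 hours and 45 minutes after 5:55.
Total minutes: 5 x 60 + 55 + 3 x 60 + 45 = 580.
580 mod 720 = 580 minutes = 9:40.
Now compute the angle at 9:40:
Hour hand: 9 x 30 + 40 x 0.5 = 290 degrees
Minute hand: 40 x 6 = 240 degrees
Difference: |290 - 240| = 50 degrees
The angle is 50 degrees

Final answer: 50 degrees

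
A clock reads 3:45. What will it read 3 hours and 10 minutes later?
Starting time: 3:45
Adding 10 minutes to 45 minutes: 45 + 10 = 55 minutes
Adding 3 hours: 3 + 3 = 6
Final time: 6:55

Final answer: 6:55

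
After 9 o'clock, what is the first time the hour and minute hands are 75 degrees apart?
At t minutes past 9:00, the hour hand is at 30 x 9 + 0.5t degrees and the minute hand is at 6t degrees.
The smaller angle between them is 75 degrees when |30H - 5.5t| = 75 or |30H - 5.5t| = 285.
With H = 9, solve 30 x 9 - 5.5t = +/- target for each target:
  t = (30 x 9 - 75) / 5.5 = 35.45
  t = (30 x 9 + 75) / 5.5 = 62.73 (outside (0, 60))
  t = (30 x 9 - 285) / 5.5 = -2.73 (outside (0, 60))
  t = (30 x 9 + 285) / 5.5 = 100.91 (outside (0, 60))
Valid solutions in (0, 60): {35.45} minutes.
The first occurrence is t = 35.45 minutes.
The hands form a 75-degree angle at 35.45 minutes past 9:00.

Final answer: 35.45 minutes past 9:00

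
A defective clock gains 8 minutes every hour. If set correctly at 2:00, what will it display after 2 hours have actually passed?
For every 60 true minutes, the faulty clock advances 60 + 8 = 68 minutes.
True elapsed: 2 hours = 120 minutes.
Faulty clock advances: 120 x 68/60 = 136 minutes (drift: 16 minutes ahead).
Shown time: 2:00 + 136 minutes = 4:16.

Final answer: 4:16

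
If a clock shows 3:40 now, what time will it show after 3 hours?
Starting time: 3:40
Adding 0 minutes to 40 minutes: 40 + 0 = 40 minutes
Adding 3 hours: 3 + 3 = 6
Final time: 6:40

Final answer: 6:40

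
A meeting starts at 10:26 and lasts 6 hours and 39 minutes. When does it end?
Starting time: 10:26
Adding 39 minutes to 26 minutes: 26 + 39 = 65 minutes = 1 hour and 5 minutes
Adding 6 hours: 10 + 6 + 1 (carry) = 17 - 12 = 5
Final time: 5:05

Final answer: 5:05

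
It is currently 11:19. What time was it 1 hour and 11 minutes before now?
Starting time: 11:19 = 679 total minutes past 12:00
Subtracting: 1 hour and 11 minutes = 71 minutes
679 - 71 = 608 minutes
= 10 hours and 8 minutes past 12:00 = 10:08

Final answer: 10:08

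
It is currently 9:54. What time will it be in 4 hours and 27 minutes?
Starting time: 9:54
Adding 27 minutes to 54 minutes: 54 + 27 = 81 minutes = 1 hour and 21 minutes
Adding 4 hours: 9 + 4 + 1 (carry) = 14 - 12 = 2
Final time: 2:21

Final answer: 2:21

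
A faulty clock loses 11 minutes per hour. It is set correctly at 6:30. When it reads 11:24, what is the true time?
For every 60 true minutes, the faulty clock advances 49 minutes, so 1 faulty-clock minute corresponds to 60/49 true minutes.
From 6:30 to 11:24 on the faulty dial is 294 minutes.
True elapsed: 294 x 60/49 = 360 minutes = 6 hours.
True time: 6:30 + 6 hours = 12:30.

Final answer: 12:30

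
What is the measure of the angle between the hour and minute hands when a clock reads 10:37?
Hour hand position: 10 x 30 + 37 x 0.5 = 318.5 degrees
Minute hand position: 37 x 6 = 222 degrees
Difference: |318.5 - 222| = 96.5 degrees
The angle between the hands is 96.5 degrees

Final answer: 96.5 degrees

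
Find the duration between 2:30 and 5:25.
From 2:30 to 5:25:
(5 x 60 + 25) - (2 x 60 + 30) = 325 - 150 = 175 minutes
= 2 hours and 55 minutes

Final answer: 2 hours and 55 minutes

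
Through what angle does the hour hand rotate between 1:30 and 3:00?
The hour hand moves 0.5 degrees per minute.
Time elapsed: 3:00 - 1:30 = 90 minutes
Angular displacement: 90 x 0.5 = 45 degrees

Final answer: 45 degrees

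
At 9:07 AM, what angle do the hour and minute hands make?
Hour hand position: 9 x 30 + 7 x 0.5 = 273.5 degrees
Minute hand position: 7 x 6 = 42 degrees
Difference: |273.5 - 42| = 231.5 degrees
Since 231.5 > 180, the smaller angle is 360 - 231.5 = 128.5 degrees

Final answer: 128.5 degrees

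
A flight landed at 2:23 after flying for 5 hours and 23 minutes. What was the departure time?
Starting time: 2:23 = 143 total minutes past 12:00
Subtracting: 5 hours and 23 minutes = 323 minutes
143 - 323 = -180 (negative, add 12 hours = 720) = 540 minutes
= 9 hours past 12:00 = 9:00

Final answer: 9:00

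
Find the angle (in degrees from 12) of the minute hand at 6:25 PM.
The minute hand moves 6 degrees per minute.
At 6:25: 25 x 6 = 150 degrees

Final answer: 150 degrees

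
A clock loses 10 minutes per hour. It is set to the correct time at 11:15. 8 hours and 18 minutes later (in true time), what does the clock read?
For every 60 true minutes, the faulty clock advances 60 - 10 = 50 minutes.
True elapsed: 8 hours and 18 minutes = 498 minutes.
Faulty clock advances: 498 x 50/60 = 415 minutes (drift: 83 minutes behind).
Shown time: 11:15 + 415 minutes = 6:10.

Final answer: 6:10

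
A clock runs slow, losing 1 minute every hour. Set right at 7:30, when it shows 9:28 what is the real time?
For every 60 true minutes, the faulty clock advances 59 minutes, so 1 faulty-clock minute corresponds to 60/59 true minutes.
From 7:30 to 9:28 on the faulty dial is 118 minutes.
True elapsed: 118 x 60/59 = 120 minutes = 2 hours.
True time: 7:30 + 2 hours = 9:30.

Final answer: 9:30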